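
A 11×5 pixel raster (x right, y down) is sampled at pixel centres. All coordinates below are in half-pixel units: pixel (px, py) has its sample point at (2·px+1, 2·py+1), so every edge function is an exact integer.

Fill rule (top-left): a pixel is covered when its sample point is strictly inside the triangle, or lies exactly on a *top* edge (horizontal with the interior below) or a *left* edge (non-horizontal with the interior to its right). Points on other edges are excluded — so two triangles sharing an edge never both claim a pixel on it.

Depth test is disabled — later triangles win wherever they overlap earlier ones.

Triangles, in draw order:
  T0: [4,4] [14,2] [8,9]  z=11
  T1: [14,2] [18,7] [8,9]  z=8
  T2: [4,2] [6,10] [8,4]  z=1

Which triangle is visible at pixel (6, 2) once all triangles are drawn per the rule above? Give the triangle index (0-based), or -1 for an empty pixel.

T0:
  2·area = 58
  edge (4, 4)→(14, 2): d=(10,-2) top-left  bias=+0
  edge (14, 2)→(8, 9): d=(-6,7) right/bottom  bias=-1
  edge (8, 9)→(4, 4): d=(-4,-5) top-left  bias=+0
    (9,0)@(19, 1): e=[0,-29,87] → ·  [on edge]
    (4,1)@(9, 3): e=[0,29,29] → █  [on edge]
    (5,1)@(11, 3): e=[4,15,39] → █
    (6,1)@(13, 3): e=[8,1,49] → █
    (7,1)@(15, 3): e=[12,-13,59] → ·
    (2,2)@(5, 5): e=[12,45,1] → █
    (3,2)@(7, 5): e=[16,31,11] → █
    (6,2)@(13, 5): e=[28,-11,41] → ·
    (2,3)@(5, 7): e=[32,33,-7] → ·
    (3,3)@(7, 7): e=[36,19,3] → █
    (5,3)@(11, 7): e=[44,-9,23] → ·
    (3,4)@(7, 9): e=[56,7,-5] → ·
  covered (9 px):
    · · · · · · · · · · ·
    · · · · █ █ █ · · · ·
    · · █ █ █ █ · · · · ·
    · · · █ █ · · · · · ·
    · · · · · · · · · · ·
T1:
  2·area = 58
  edge (14, 2)→(18, 7): d=(4,5) right/bottom  bias=-1
  edge (18, 7)→(8, 9): d=(-10,2) right/bottom  bias=-1
  edge (8, 9)→(14, 2): d=(6,-7) top-left  bias=+0
    (6,2)@(13, 5): e=[17,30,11] → █
    (7,2)@(15, 5): e=[7,26,25] → █
    (8,2)@(17, 5): e=[-3,22,39] → ·
    (5,3)@(11, 7): e=[35,14,9] → █
    (8,3)@(17, 7): e=[5,2,51] → █
    (9,3)@(19, 7): e=[-5,-2,65] → ·
    (5,4)@(11, 9): e=[43,-6,21] → ·
    (6,4)@(13, 9): e=[33,-10,35] → ·
    (7,4)@(15, 9): e=[23,-14,49] → ·
    (8,4)@(17, 9): e=[13,-18,63] → ·
  covered (6 px):
    · · · · · · · · · · ·
    · · · · · · · · · · ·
    · · · · · · █ █ · · ·
    · · · · · █ █ █ █ · ·
    · · · · · · · · · · ·
T2:
  2·area = 28  (B↔C swapped to make it positive)
  edge (4, 2)→(8, 4): d=(4,2) right/bottom  bias=-1
  edge (8, 4)→(6, 10): d=(-2,6) right/bottom  bias=-1
  edge (6, 10)→(4, 2): d=(-2,-8) top-left  bias=+0
    (4,0)@(9, 1): e=[-14,0,42] → ·  [on edge]
    (2,1)@(5, 3): e=[2,20,6] → █
    (3,1)@(7, 3): e=[-2,8,22] → ·
    (2,2)@(5, 5): e=[10,16,2] → █
    (3,2)@(7, 5): e=[6,4,18] → █
    (4,2)@(9, 5): e=[2,-8,34] → ·
    (2,3)@(5, 7): e=[18,12,-2] → ·
    (3,3)@(7, 7): e=[14,0,14] → ·  [on edge]
  covered (3 px):
    · · · · · · · · · · ·
    · · █ · · · · · · · ·
    · · █ █ · · · · · · ·
    · · · · · · · · · · ·
    · · · · · · · · · · ·

Z-buffer (winner per pixel, '.' = empty):
  . . . . . . . . . . .
  . . 2 . 0 0 0 . . . .
  . . 2 2 0 0 1 1 . . .
  . . . 0 0 1 1 1 1 . .
  . . . . . . . . . . .

Final: 1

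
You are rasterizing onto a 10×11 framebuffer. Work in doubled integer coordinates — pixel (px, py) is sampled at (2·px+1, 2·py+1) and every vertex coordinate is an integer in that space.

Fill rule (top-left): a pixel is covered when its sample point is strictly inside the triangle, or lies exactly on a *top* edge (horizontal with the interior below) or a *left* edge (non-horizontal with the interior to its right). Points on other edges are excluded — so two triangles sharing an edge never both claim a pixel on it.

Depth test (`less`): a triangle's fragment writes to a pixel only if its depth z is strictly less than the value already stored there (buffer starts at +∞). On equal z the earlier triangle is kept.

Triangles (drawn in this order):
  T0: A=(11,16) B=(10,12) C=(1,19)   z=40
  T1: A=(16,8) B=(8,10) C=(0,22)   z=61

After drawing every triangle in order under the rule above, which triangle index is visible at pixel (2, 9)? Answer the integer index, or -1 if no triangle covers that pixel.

T0:
  2·area = 43  (B↔C swapped to make it positive)
  edge (11, 16)→(1, 19): d=(-10,3) right/bottom  bias=-1
  edge (1, 19)→(10, 12): d=(9,-7) top-left  bias=+0
  edge (10, 12)→(11, 16): d=(1,4) right/bottom  bias=-1
    (9,2)@(19, 5): e=[86,0,-43] → ·  [on edge]
    (4,6)@(9, 13): e=[36,2,5] → #
    (5,6)@(11, 13): e=[30,16,-3] → ·
    (3,7)@(7, 15): e=[22,6,15] → #
    (5,7)@(11, 15): e=[10,34,-1] → ·
    (2,8)@(5, 17): e=[8,10,25] → #
    (4,8)@(9, 17): e=[-4,38,9] → ·
    (0,9)@(1, 19): e=[0,0,43] → ·  [on edge]
    (2,9)@(5, 19): e=[-12,28,27] → ·
    (3,9)@(7, 19): e=[-18,42,19] → ·
  covered (5 px):
    · · · · · · · · · ·
    · · · · · · · · · ·
    · · · · · · · · · ·
    · · · · · · · · · ·
    · · · · · · · · · ·
    · · · · · · · · · ·
    · · · · # · · · · ·
    · · · # # · · · · ·
    · · # # · · · · · ·
    · · · · · · · · · ·
    · · · · · · · · · ·
T1:
  2·area = 80  (B↔C swapped to make it positive)
  edge (16, 8)→(0, 22): d=(-16,14) right/bottom  bias=-1
  edge (0, 22)→(8, 10): d=(8,-12) top-left  bias=+0
  edge (8, 10)→(16, 8): d=(8,-2) top-left  bias=+0
    (6,4)@(13, 9): e=[26,52,2] → #
    (7,4)@(15, 9): e=[-2,76,6] → ·
    (4,5)@(9, 11): e=[50,20,10] → #
    (5,5)@(11, 11): e=[22,44,14] → #
    (6,5)@(13, 11): e=[-6,68,18] → ·
    (3,6)@(7, 13): e=[46,12,22] → #
    (5,6)@(11, 13): e=[-10,60,30] → ·
    (2,7)@(5, 15): e=[42,4,34] → #
    (4,7)@(9, 15): e=[-14,52,42] → ·
    (2,8)@(5, 17): e=[10,20,50] → #
    (3,8)@(7, 17): e=[-18,44,54] → ·
    (1,9)@(3, 19): e=[6,12,62] → #
  covered (10 px):
    · · · · · · · · · ·
    · · · · · · · · · ·
    · · · · · · · · · ·
    · · · · · · · · · ·
    · · · · · · # · · ·
    · · · · # # · · · ·
    · · · # # · · · · ·
    · · # # · · · · · ·
    · · # · · · · · · ·
    · # · · · · · · · ·
    # · · · · · · · · ·

Z-buffer (winner per pixel, '.' = empty):
  . . . . . . . . . .
  . . . . . . . . . .
  . . . . . . . . . .
  . . . . . . . . . .
  . . . . . . 1 . . .
  . . . . 1 1 . . . .
  . . . 1 0 . . . . .
  . . 1 0 0 . . . . .
  . . 0 0 . . . . . .
  . 1 . . . . . . . .
  1 . . . . . . . . .

Answer: -1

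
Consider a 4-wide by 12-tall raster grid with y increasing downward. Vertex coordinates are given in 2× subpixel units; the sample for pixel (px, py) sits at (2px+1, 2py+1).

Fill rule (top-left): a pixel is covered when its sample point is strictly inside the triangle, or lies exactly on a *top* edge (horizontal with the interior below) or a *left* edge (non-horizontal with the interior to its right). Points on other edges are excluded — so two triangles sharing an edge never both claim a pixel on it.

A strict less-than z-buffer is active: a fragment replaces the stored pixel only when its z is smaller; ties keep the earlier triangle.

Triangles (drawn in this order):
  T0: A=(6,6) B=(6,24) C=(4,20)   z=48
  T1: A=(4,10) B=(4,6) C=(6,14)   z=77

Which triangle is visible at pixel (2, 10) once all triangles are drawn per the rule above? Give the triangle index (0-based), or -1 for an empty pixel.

T0:
  2·area = 36
  edge (6, 6)→(6, 24): d=(0,18) right/bottom  bias=-1
  edge (6, 24)→(4, 20): d=(-2,-4) top-left  bias=+0
  edge (4, 20)→(6, 6): d=(2,-14) top-left  bias=+0
    (2,6)@(5, 13): e=[18,18,0] → █  [on edge]
    (3,6)@(7, 13): e=[-18,26,28] → ·
    (2,7)@(5, 15): e=[18,14,4] → █
    (3,7)@(7, 15): e=[-18,22,32] → ·
    (2,8)@(5, 17): e=[18,10,8] → █
    (3,8)@(7, 17): e=[-18,18,36] → ·
    (2,9)@(5, 19): e=[18,6,12] → █
    (3,9)@(7, 19): e=[-18,14,40] → ·
    (2,10)@(5, 21): e=[18,2,16] → █
    (3,10)@(7, 21): e=[-18,10,44] → ·
    (2,11)@(5, 23): e=[18,-2,20] → ·
  covered (5 px):
    · · · ·
    · · · ·
    · · · ·
    · · · ·
    · · · ·
    · · · ·
    · · █ ·
    · · █ ·
    · · █ ·
    · · █ ·
    · · █ ·
    · · · ·
T1:
  2·area = 8
  edge (4, 10)→(4, 6): d=(0,-4) top-left  bias=+0
  edge (4, 6)→(6, 14): d=(2,8) right/bottom  bias=-1
  edge (6, 14)→(4, 10): d=(-2,-4) top-left  bias=+0
    (2,5)@(5, 11): e=[4,2,2] → █
    (3,5)@(7, 11): e=[12,-14,10] → ·
    (2,6)@(5, 13): e=[4,6,-2] → ·
  covered (1 px):
    · · · ·
    · · · ·
    · · · ·
    · · · ·
    · · · ·
    · · █ ·
    · · · ·
    · · · ·
    · · · ·
    · · · ·
    · · · ·
    · · · ·

Z-buffer (winner per pixel, '.' = empty):
  . . . .
  . . . .
  . . . .
  . . . .
  . . . .
  . . 1 .
  . . 0 .
  . . 0 .
  . . 0 .
  . . 0 .
  . . 0 .
  . . . .

Answer: 0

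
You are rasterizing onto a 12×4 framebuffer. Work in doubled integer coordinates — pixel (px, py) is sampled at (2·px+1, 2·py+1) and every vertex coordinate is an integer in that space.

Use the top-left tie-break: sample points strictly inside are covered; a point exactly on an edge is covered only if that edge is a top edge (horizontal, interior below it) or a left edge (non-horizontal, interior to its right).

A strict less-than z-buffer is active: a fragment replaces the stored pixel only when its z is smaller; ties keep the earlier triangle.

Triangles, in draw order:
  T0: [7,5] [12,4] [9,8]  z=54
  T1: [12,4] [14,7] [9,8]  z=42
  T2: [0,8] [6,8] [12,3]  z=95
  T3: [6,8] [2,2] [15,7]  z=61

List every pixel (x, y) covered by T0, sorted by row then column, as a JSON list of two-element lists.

T0:
  2·area = 17
  edge (7, 5)→(12, 4): d=(5,-1) top-left  bias=+0
  edge (12, 4)→(9, 8): d=(-3,4) right/bottom  bias=-1
  edge (9, 8)→(7, 5): d=(-2,-3) top-left  bias=+0
    (8,1)@(17, 3): e=[0,-17,34] → .  [on edge]
    (3,2)@(7, 5): e=[0,17,0] → X  [on edge]
    (4,2)@(9, 5): e=[2,9,6] → X
    (5,2)@(11, 5): e=[4,1,12] → X
    (6,2)@(13, 5): e=[6,-7,18] → .
    (3,3)@(7, 7): e=[10,11,-4] → .
    (4,3)@(9, 7): e=[12,3,2] → X
    (5,3)@(11, 7): e=[14,-5,8] → .
  covered (4 px):
    . . . . . . . . . . . .
    . . . . . . . . . . . .
    . . . X X X . . . . . .
    . . . . X . . . . . . .
T1:
  2·area = 17
  edge (12, 4)→(14, 7): d=(2,3) right/bottom  bias=-1
  edge (14, 7)→(9, 8): d=(-5,1) right/bottom  bias=-1
  edge (9, 8)→(12, 4): d=(3,-4) top-left  bias=+0
    (5,3)@(11, 7): e=[9,3,5] → X
    (6,3)@(13, 7): e=[3,1,13] → X
    (7,3)@(15, 7): e=[-3,-1,21] → .
  covered (2 px):
    . . . . . . . . . . . .
    . . . . . . . . . . . .
    . . . . . . . . . . . .
    . . . . . X X . . . . .
T2:
  2·area = 30  (B↔C swapped to make it positive)
  edge (0, 8)→(12, 3): d=(12,-5) top-left  bias=+0
  edge (12, 3)→(6, 8): d=(-6,5) right/bottom  bias=-1
  edge (6, 8)→(0, 8): d=(-6,0) right/bottom  bias=-1
    (4,2)@(9, 5): e=[9,3,18] → X
    (5,2)@(11, 5): e=[19,-7,18] → .
    (1,3)@(3, 7): e=[3,21,6] → X
    (2,3)@(5, 7): e=[13,11,6] → X
    (3,3)@(7, 7): e=[23,1,6] → X
    (4,3)@(9, 7): e=[33,-9,6] → .
  covered (4 px):
    . . . . . . . . . . . .
    . . . . . . . . . . . .
    . . . . X . . . . . . .
    . X X X . . . . . . . .
T3:
  2·area = 58
  edge (6, 8)→(2, 2): d=(-4,-6) top-left  bias=+0
  edge (2, 2)→(15, 7): d=(13,5) right/bottom  bias=-1
  edge (15, 7)→(6, 8): d=(-9,1) right/bottom  bias=-1
    (1,1)@(3, 3): e=[2,8,48] → X
    (2,1)@(5, 3): e=[14,-2,46] → .
    (1,2)@(3, 5): e=[-6,34,30] → .
    (2,2)@(5, 5): e=[6,24,28] → X
    (3,2)@(7, 5): e=[18,14,26] → X
    (4,2)@(9, 5): e=[30,4,24] → X
    (5,2)@(11, 5): e=[42,-6,22] → .
    (2,3)@(5, 7): e=[-2,50,10] → .
    (3,3)@(7, 7): e=[10,40,8] → X
    (5,3)@(11, 7): e=[34,20,4] → X
    (6,3)@(13, 7): e=[46,10,2] → X
    (7,3)@(15, 7): e=[58,0,0] → .  [on edge]
  covered (8 px):
    . . . . . . . . . . . .
    . X . . . . . . . . . .
    . . X X X . . . . . . .
    . . . X X X X . . . . .

Result: [[3,2],[4,2],[5,2],[4,3]]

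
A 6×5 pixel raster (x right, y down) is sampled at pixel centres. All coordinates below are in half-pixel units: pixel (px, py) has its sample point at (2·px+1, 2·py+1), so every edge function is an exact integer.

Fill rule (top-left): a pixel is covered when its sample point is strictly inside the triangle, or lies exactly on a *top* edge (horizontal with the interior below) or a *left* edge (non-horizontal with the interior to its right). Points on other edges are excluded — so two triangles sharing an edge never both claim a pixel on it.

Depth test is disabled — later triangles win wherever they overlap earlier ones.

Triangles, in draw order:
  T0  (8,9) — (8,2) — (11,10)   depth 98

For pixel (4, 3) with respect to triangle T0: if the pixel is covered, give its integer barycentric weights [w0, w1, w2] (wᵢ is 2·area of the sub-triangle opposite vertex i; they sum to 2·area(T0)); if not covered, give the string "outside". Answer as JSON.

T0:
  2·area = 21
  edge (8, 9)→(8, 2): d=(0,-7) top-left  bias=+0
  edge (8, 2)→(11, 10): d=(3,8) right/bottom  bias=-1
  edge (11, 10)→(8, 9): d=(-3,-1) top-left  bias=+0
    (4,2)@(9, 5): e=[7,1,13] → █
    (5,2)@(11, 5): e=[21,-15,15] → ·
    (4,3)@(9, 7): e=[7,7,7] → █
    (5,3)@(11, 7): e=[21,-9,9] → ·
    (4,4)@(9, 9): e=[7,13,1] → █
    (5,4)@(11, 9): e=[21,-3,3] → ·
  covered (3 px):
    · · · · · ·
    · · · · · ·
    · · · · █ ·
    · · · · █ ·
    · · · · █ ·

Answer: [7,7,7]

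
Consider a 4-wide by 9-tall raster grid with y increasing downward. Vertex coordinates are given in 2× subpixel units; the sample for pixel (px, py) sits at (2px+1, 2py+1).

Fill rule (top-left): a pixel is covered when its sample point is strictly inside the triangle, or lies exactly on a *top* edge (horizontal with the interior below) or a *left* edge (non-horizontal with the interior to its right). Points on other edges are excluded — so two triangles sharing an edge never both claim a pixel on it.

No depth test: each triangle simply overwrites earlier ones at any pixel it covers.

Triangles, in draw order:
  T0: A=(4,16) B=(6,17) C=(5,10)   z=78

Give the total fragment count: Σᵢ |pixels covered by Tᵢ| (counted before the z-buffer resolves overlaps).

T0:
  2·area = 13  (B↔C swapped to make it positive)
  edge (4, 16)→(5, 10): d=(1,-6) top-left  bias=+0
  edge (5, 10)→(6, 17): d=(1,7) right/bottom  bias=-1
  edge (6, 17)→(4, 16): d=(-2,-1) top-left  bias=+0
    (2,5)@(5, 11): e=[1,1,11] → █
    (3,5)@(7, 11): e=[13,-13,13] → ·
    (2,6)@(5, 13): e=[3,3,7] → █
    (3,6)@(7, 13): e=[15,-11,9] → ·
    (2,7)@(5, 15): e=[5,5,3] → █
    (3,7)@(7, 15): e=[17,-9,5] → ·
    (2,8)@(5, 17): e=[7,7,-1] → ·
  covered (3 px):
    · · · ·
    · · · ·
    · · · ·
    · · · ·
    · · · ·
    · · █ ·
    · · █ ·
    · · █ ·
    · · · ·

Result: 3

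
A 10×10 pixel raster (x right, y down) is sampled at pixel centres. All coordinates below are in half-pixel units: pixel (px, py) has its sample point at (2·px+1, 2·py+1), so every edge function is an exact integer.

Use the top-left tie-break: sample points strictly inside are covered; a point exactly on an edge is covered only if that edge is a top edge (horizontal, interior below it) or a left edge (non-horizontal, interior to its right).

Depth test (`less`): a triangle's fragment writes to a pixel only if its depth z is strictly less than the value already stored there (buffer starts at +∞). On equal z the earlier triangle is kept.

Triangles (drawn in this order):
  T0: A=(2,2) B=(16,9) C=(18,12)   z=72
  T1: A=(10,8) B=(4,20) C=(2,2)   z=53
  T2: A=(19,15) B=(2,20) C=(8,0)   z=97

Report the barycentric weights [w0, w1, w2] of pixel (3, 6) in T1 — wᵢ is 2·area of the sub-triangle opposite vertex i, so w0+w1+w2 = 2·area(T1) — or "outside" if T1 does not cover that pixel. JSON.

T0:
  2·area = 28
  edge (2, 2)→(16, 9): d=(14,7) right/bottom  bias=-1
  edge (16, 9)→(18, 12): d=(2,3) right/bottom  bias=-1
  edge (18, 12)→(2, 2): d=(-16,-10) top-left  bias=+0
    (3,2)@(7, 5): e=[7,19,2] → █
    (4,2)@(9, 5): e=[-7,13,22] → ·
    (3,3)@(7, 7): e=[35,23,-30] → ·
    (5,3)@(11, 7): e=[7,11,10] → █
    (6,3)@(13, 7): e=[-7,5,30] → ·
    (5,4)@(11, 9): e=[35,15,-22] → ·
    (7,4)@(15, 9): e=[7,3,18] → █
    (8,4)@(17, 9): e=[-7,-3,38] → ·
    (7,5)@(15, 11): e=[35,7,-14] → ·
    (8,5)@(17, 11): e=[21,1,6] → █
    (9,5)@(19, 11): e=[7,-5,26] → ·
    (8,6)@(17, 13): e=[49,5,-26] → ·
  covered (4 px):
    · · · · · · · · · ·
    · · · · · · · · · ·
    · · · █ · · · · · ·
    · · · · · █ · · · ·
    · · · · · · · █ · ·
    · · · · · · · · █ ·
    · · · · · · · · · ·
    · · · · · · · · · ·
    · · · · · · · · · ·
    · · · · · · · · · ·
T1:
  2·area = 132
  edge (10, 8)→(4, 20): d=(-6,12) right/bottom  bias=-1
  edge (4, 20)→(2, 2): d=(-2,-18) top-left  bias=+0
  edge (2, 2)→(10, 8): d=(8,6) right/bottom  bias=-1
    (1,1)@(3, 3): e=[114,16,2] → █
    (2,1)@(5, 3): e=[90,52,-10] → ·
    (1,2)@(3, 5): e=[102,12,18] → █
    (2,2)@(5, 5): e=[78,48,6] → █
    (3,2)@(7, 5): e=[54,84,-6] → ·
    (1,3)@(3, 7): e=[90,8,34] → █
    (3,3)@(7, 7): e=[42,80,10] → █
    (4,3)@(9, 7): e=[18,116,-2] → ·
    (1,4)@(3, 9): e=[78,4,50] → █
    (4,4)@(9, 9): e=[6,112,14] → █
    (5,4)@(11, 9): e=[-18,148,2] → ·
    (1,5)@(3, 11): e=[66,0,66] → █  [on edge]
  covered (17 px):
    · · · · · · · · · ·
    · █ · · · · · · · ·
    · █ █ · · · · · · ·
    · █ █ █ · · · · · ·
    · █ █ █ █ · · · · ·
    · █ █ █ · · · · · ·
    · · █ █ · · · · · ·
    · · █ · · · · · · ·
    · · █ · · · · · · ·
    · · · · · · · · · ·
T2:
  2·area = 310
  edge (19, 15)→(2, 20): d=(-17,5) right/bottom  bias=-1
  edge (2, 20)→(8, 0): d=(6,-20) top-left  bias=+0
  edge (8, 0)→(19, 15): d=(11,15) right/bottom  bias=-1
    (4,1)@(9, 3): e=[254,38,18] → █
    (5,1)@(11, 3): e=[244,78,-12] → ·
    (3,2)@(7, 5): e=[230,10,70] → █
    (5,2)@(11, 5): e=[210,90,10] → █
    (6,2)@(13, 5): e=[200,130,-20] → ·
    (3,3)@(7, 7): e=[196,22,92] → █
    (6,3)@(13, 7): e=[166,142,2] → █
    (7,3)@(15, 7): e=[156,182,-28] → ·
    (3,4)@(7, 9): e=[162,34,114] → █
    (7,4)@(15, 9): e=[122,194,-6] → ·
    (2,5)@(5, 11): e=[138,6,166] → █
    (7,5)@(15, 11): e=[88,206,16] → █
    (9,7)@(19, 15): e=[0,310,0] → ·  [on edge]
  covered (39 px):
    · · · · · · · · · ·
    · · · · █ · · · · ·
    · · · █ █ █ · · · ·
    · · · █ █ █ █ · · ·
    · · · █ █ █ █ · · ·
    · · █ █ █ █ █ █ · ·
    · · █ █ █ █ █ █ █ ·
    · · █ █ █ █ █ █ █ ·
    · █ █ █ █ █ · · · ·
    · █ █ · · · · · · ·

Answer: [68,58,6]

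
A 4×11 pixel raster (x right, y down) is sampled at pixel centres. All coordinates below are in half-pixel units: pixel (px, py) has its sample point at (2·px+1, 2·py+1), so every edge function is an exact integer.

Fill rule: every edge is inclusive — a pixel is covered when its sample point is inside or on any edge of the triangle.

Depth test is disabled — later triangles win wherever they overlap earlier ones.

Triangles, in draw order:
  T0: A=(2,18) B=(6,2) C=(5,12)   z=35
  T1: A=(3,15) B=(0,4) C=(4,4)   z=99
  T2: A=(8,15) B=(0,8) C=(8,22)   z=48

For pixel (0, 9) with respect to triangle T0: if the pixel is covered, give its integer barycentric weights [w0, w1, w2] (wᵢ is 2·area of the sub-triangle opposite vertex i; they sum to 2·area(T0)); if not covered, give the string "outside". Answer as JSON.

T0:
  2·area = 24
  edge (2, 18)→(6, 2): d=(4,-16) inclusive
  edge (6, 2)→(5, 12): d=(-1,10) inclusive
  edge (5, 12)→(2, 18): d=(-3,6) inclusive
    (2,3)@(5, 7): e=[4,5,15] → X
    (3,3)@(7, 7): e=[36,-15,3] → .
    (2,4)@(5, 9): e=[12,3,9] → X
    (3,4)@(7, 9): e=[44,-17,-3] → .
    (2,5)@(5, 11): e=[20,1,3] → X
    (3,5)@(7, 11): e=[52,-19,-9] → .
    (2,6)@(5, 13): e=[28,-1,-3] → .
    (1,7)@(3, 15): e=[4,17,3] → X
    (2,7)@(5, 15): e=[36,-3,-9] → .
    (1,8)@(3, 17): e=[12,15,-3] → .
  covered (4 px):
    . . . .
    . . . .
    . . . .
    . . X .
    . . X .
    . . X .
    . . . .
    . X . .
    . . . .
    . . . .
    . . . .
T1:
  2·area = 44
  edge (3, 15)→(0, 4): d=(-3,-11) inclusive
  edge (0, 4)→(4, 4): d=(4,0) inclusive
  edge (4, 4)→(3, 15): d=(-1,11) inclusive
    (0,2)@(1, 5): e=[8,4,32] → X
    (1,2)@(3, 5): e=[30,4,10] → X
    (2,2)@(5, 5): e=[52,4,-12] → .
    (0,3)@(1, 7): e=[2,12,30] → X
    (2,3)@(5, 7): e=[46,12,-14] → .
    (0,4)@(1, 9): e=[-4,20,28] → .
    (1,4)@(3, 9): e=[18,20,6] → X
    (2,4)@(5, 9): e=[40,20,-16] → .
    (1,5)@(3, 11): e=[12,28,4] → X
    (2,5)@(5, 11): e=[34,28,-18] → .
    (1,6)@(3, 13): e=[6,36,2] → X
    (2,6)@(5, 13): e=[28,36,-20] → .
    (1,7)@(3, 15): e=[0,44,0] → X  [on edge]
  covered (8 px):
    . . . .
    . . . .
    X X . .
    X X . .
    . X . .
    . X . .
    . X . .
    . X . .
    . . . .
    . . . .
    . . . .
T2:
  2·area = 56  (B↔C swapped to make it positive)
  edge (8, 15)→(8, 22): d=(0,7) inclusive
  edge (8, 22)→(0, 8): d=(-8,-14) inclusive
  edge (0, 8)→(8, 15): d=(8,7) inclusive
    (0,4)@(1, 9): e=[49,6,1] → X
    (1,4)@(3, 9): e=[35,34,-13] → .
    (0,5)@(1, 11): e=[49,-10,17] → .
    (1,5)@(3, 11): e=[35,18,3] → X
    (2,5)@(5, 11): e=[21,46,-11] → .
    (1,6)@(3, 13): e=[35,2,19] → X
    (2,6)@(5, 13): e=[21,30,5] → X
    (3,6)@(7, 13): e=[7,58,-9] → .
    (1,7)@(3, 15): e=[35,-14,35] → .
    (2,7)@(5, 15): e=[21,14,21] → X
    (3,7)@(7, 15): e=[7,42,7] → X
    (2,8)@(5, 17): e=[21,-2,37] → .
  covered (8 px):
    . . . .
    . . . .
    . . . .
    . . . .
    X . . .
    . X . .
    . X X .
    . . X X
    . . . X
    . . . X
    . . . .

Final: "outside"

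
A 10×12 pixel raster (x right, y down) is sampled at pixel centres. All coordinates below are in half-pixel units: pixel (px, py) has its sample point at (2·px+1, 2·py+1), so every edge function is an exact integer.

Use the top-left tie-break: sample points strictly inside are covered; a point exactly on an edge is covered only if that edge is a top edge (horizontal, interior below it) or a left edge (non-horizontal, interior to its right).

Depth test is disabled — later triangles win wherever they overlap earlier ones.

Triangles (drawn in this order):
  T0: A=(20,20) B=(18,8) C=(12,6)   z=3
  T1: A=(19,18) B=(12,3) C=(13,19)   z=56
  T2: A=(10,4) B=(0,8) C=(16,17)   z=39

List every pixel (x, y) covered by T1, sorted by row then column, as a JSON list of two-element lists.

T0:
  2·area = 68  (B↔C swapped to make it positive)
  edge (20, 20)→(12, 6): d=(-8,-14) top-left  bias=+0
  edge (12, 6)→(18, 8): d=(6,2) right/bottom  bias=-1
  edge (18, 8)→(20, 20): d=(2,12) right/bottom  bias=-1
    (1,1)@(3, 3): e=[-102,0,170] → ·  [on edge]
    (4,2)@(9, 5): e=[-34,0,102] → ·  [on edge]
    (6,3)@(13, 7): e=[6,4,58] → #
    (7,3)@(15, 7): e=[34,0,34] → ·  [on edge]
    (6,4)@(13, 9): e=[-10,16,62] → ·
    (7,4)@(15, 9): e=[18,12,38] → #
    (8,4)@(17, 9): e=[46,8,14] → #
    (9,4)@(19, 9): e=[74,4,-10] → ·
    (7,5)@(15, 11): e=[2,24,42] → #
    (9,5)@(19, 11): e=[58,16,-6] → ·
    (7,6)@(15, 13): e=[-14,36,46] → ·
    (8,6)@(17, 13): e=[14,32,22] → #
  covered (8 px):
    · · · · · · · · · ·
    · · · · · · · · · ·
    · · · · · · · · · ·
    · · · · · · # · · ·
    · · · · · · · # # ·
    · · · · · · · # # ·
    · · · · · · · · # ·
    · · · · · · · · · #
    · · · · · · · · · #
    · · · · · · · · · ·
    · · · · · · · · · ·
    · · · · · · · · · ·
T1:
  2·area = 97  (B↔C swapped to make it positive)
  edge (19, 18)→(13, 19): d=(-6,1) right/bottom  bias=-1
  edge (13, 19)→(12, 3): d=(-1,-16) top-left  bias=+0
  edge (12, 3)→(19, 18): d=(7,15) right/bottom  bias=-1
    (6,3)@(13, 7): e=[72,12,13] → #
    (7,3)@(15, 7): e=[70,44,-17] → ·
    (6,4)@(13, 9): e=[60,10,27] → #
    (7,4)@(15, 9): e=[58,42,-3] → ·
    (6,5)@(13, 11): e=[48,8,41] → #
    (7,5)@(15, 11): e=[46,40,11] → #
    (8,5)@(17, 11): e=[44,72,-19] → ·
    (6,6)@(13, 13): e=[36,6,55] → #
    (8,6)@(17, 13): e=[32,70,-5] → ·
    (6,7)@(13, 15): e=[24,4,69] → #
    (8,7)@(17, 15): e=[20,68,9] → #
    (9,7)@(19, 15): e=[18,100,-21] → ·
    (6,9)@(13, 19): e=[0,0,97] → ·  [on edge]
    (0,10)@(1, 21): e=[0,-194,291] → ·  [on edge]
  covered (12 px):
    · · · · · · · · · ·
    · · · · · · · · · ·
    · · · · · · · · · ·
    · · · · · · # · · ·
    · · · · · · # · · ·
    · · · · · · # # · ·
    · · · · · · # # · ·
    · · · · · · # # # ·
    · · · · · · # # # ·
    · · · · · · · · · ·
    · · · · · · · · · ·
    · · · · · · · · · ·
T2:
  2·area = 154  (B↔C swapped to make it positive)
  edge (10, 4)→(16, 17): d=(6,13) right/bottom  bias=-1
  edge (16, 17)→(0, 8): d=(-16,-9) top-left  bias=+0
  edge (0, 8)→(10, 4): d=(10,-4) top-left  bias=+0
    (4,2)@(9, 5): e=[19,129,6] → #
    (5,2)@(11, 5): e=[-7,147,14] → ·
    (1,3)@(3, 7): e=[109,43,2] → #
    (2,3)@(5, 7): e=[83,61,10] → #
    (3,3)@(7, 7): e=[57,79,18] → #
    (5,3)@(11, 7): e=[5,115,34] → #
    (6,3)@(13, 7): e=[-21,133,42] → ·
    (1,4)@(3, 9): e=[121,11,22] → #
    (6,4)@(13, 9): e=[-9,101,62] → ·
    (1,5)@(3, 11): e=[133,-21,42] → ·
    (2,5)@(5, 11): e=[107,-3,50] → ·
    (3,5)@(7, 11): e=[81,15,58] → #
  covered (20 px):
    · · · · · · · · · ·
    · · · · · · · · · ·
    · · · · # · · · · ·
    · # # # # # · · · ·
    · # # # # # · · · ·
    · · · # # # # · · ·
    · · · · # # # · · ·
    · · · · · · # # · ·
    · · · · · · · · · ·
    · · · · · · · · · ·
    · · · · · · · · · ·
    · · · · · · · · · ·

Result: [[6,3],[6,4],[6,5],[7,5],[6,6],[7,6],[6,7],[7,7],[8,7],[6,8],[7,8],[8,8]]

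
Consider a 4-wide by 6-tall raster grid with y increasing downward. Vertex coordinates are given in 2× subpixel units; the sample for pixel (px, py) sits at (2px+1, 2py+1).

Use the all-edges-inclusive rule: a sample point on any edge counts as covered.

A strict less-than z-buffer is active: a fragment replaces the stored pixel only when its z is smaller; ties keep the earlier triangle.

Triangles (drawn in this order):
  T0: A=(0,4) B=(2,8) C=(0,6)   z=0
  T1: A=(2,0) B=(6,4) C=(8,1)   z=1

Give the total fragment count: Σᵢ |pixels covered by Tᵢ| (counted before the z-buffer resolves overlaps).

T0:
  2·area = 4
  edge (0, 4)→(2, 8): d=(2,4) inclusive
  edge (2, 8)→(0, 6): d=(-2,-2) inclusive
  edge (0, 6)→(0, 4): d=(0,-2) inclusive
    (0,3)@(1, 7): e=[2,0,2] → #  [on edge]
    (1,3)@(3, 7): e=[-6,4,6] → ·
    (0,4)@(1, 9): e=[6,-4,2] → ·
    (1,4)@(3, 9): e=[-2,0,6] → ·  [on edge]
    (2,5)@(5, 11): e=[-6,0,10] → ·  [on edge]
  covered (1 px):
    · · · ·
    · · · ·
    · · · ·
    # · · ·
    · · · ·
    · · · ·
T1:
  2·area = 20  (B↔C swapped to make it positive)
  edge (2, 0)→(8, 1): d=(6,1) inclusive
  edge (8, 1)→(6, 4): d=(-2,3) inclusive
  edge (6, 4)→(2, 0): d=(-4,-4) inclusive
    (1,0)@(3, 1): e=[5,15,0] → #  [on edge]
    (2,0)@(5, 1): e=[3,9,8] → #
    (3,0)@(7, 1): e=[1,3,16] → #
    (1,1)@(3, 3): e=[17,11,-8] → ·
    (2,1)@(5, 3): e=[15,5,0] → #  [on edge]
    (3,1)@(7, 3): e=[13,-1,8] → ·
    (2,2)@(5, 5): e=[27,1,-8] → ·
    (3,2)@(7, 5): e=[25,-5,0] → ·  [on edge]
  covered (4 px):
    · # # #
    · · # ·
    · · · ·
    · · · ·
    · · · ·
    · · · ·

Answer: 5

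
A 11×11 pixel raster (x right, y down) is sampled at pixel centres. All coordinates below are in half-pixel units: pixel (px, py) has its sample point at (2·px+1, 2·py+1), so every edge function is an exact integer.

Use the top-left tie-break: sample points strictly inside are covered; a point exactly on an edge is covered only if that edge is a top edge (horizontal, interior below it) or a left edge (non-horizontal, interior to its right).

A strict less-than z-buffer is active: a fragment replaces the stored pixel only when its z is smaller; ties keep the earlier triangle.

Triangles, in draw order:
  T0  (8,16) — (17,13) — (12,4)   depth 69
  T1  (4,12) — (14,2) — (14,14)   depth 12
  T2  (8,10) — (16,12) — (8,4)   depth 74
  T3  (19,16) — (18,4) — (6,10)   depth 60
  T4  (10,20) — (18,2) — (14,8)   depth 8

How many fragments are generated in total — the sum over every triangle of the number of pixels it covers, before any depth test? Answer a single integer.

T0:
  2·area = 96  (B↔C swapped to make it positive)
  edge (8, 16)→(12, 4): d=(4,-12) top-left  bias=+0
  edge (12, 4)→(17, 13): d=(5,9) right/bottom  bias=-1
  edge (17, 13)→(8, 16): d=(-9,3) right/bottom  bias=-1
    (6,0)@(13, 1): e=[0,-24,120] → ·  [on edge]
    (5,3)@(11, 7): e=[0,24,72] → #  [on edge]
    (6,3)@(13, 7): e=[24,6,66] → #
    (7,3)@(15, 7): e=[48,-12,60] → ·
    (5,4)@(11, 9): e=[8,34,54] → #
    (7,4)@(15, 9): e=[56,-2,42] → ·
    (5,5)@(11, 11): e=[16,44,36] → #
    (7,5)@(15, 11): e=[64,8,24] → #
    (8,5)@(17, 11): e=[88,-10,18] → ·
    (4,6)@(9, 13): e=[0,72,24] → #  [on edge]
    (8,6)@(17, 13): e=[96,0,0] → ·  [on edge]
    (4,7)@(9, 15): e=[8,82,6] → #
    (5,7)@(11, 15): e=[32,64,0] → ·  [on edge]
    (2,8)@(5, 17): e=[-32,128,0] → ·  [on edge]
    (3,9)@(7, 19): e=[0,120,-24] → ·  [on edge]
  covered (12 px):
    · · · · · · · · · · ·
    · · · · · · · · · · ·
    · · · · · · · · · · ·
    · · · · · # # · · · ·
    · · · · · # # · · · ·
    · · · · · # # # · · ·
    · · · · # # # # · · ·
    · · · · # · · · · · ·
    · · · · · · · · · · ·
    · · · · · · · · · · ·
    · · · · · · · · · · ·
T1:
  2·area = 120
  edge (4, 12)→(14, 2): d=(10,-10) top-left  bias=+0
  edge (14, 2)→(14, 14): d=(0,12) right/bottom  bias=-1
  edge (14, 14)→(4, 12): d=(-10,-2) top-left  bias=+0
    (7,0)@(15, 1): e=[0,-12,132] → ·  [on edge]
    (6,1)@(13, 3): e=[0,12,108] → #  [on edge]
    (7,1)@(15, 3): e=[20,-12,112] → ·
    (5,2)@(11, 5): e=[0,36,84] → #  [on edge]
    (7,2)@(15, 5): e=[40,-12,92] → ·
    (4,3)@(9, 7): e=[0,60,60] → #  [on edge]
    (7,3)@(15, 7): e=[60,-12,72] → ·
    (3,4)@(7, 9): e=[0,84,36] → #  [on edge]
    (7,4)@(15, 9): e=[80,-12,52] → ·
    (2,5)@(5, 11): e=[0,108,12] → #  [on edge]
    (7,5)@(15, 11): e=[100,-12,32] → ·
    (1,6)@(3, 13): e=[0,132,-12] → ·  [on edge]
    (4,6)@(9, 13): e=[60,60,0] → #  [on edge]
    (0,7)@(1, 15): e=[0,156,-36] → ·  [on edge]
    (9,7)@(19, 15): e=[180,-60,0] → ·  [on edge]
  covered (18 px):
    · · · · · · · · · · ·
    · · · · · · # · · · ·
    · · · · · # # · · · ·
    · · · · # # # · · · ·
    · · · # # # # · · · ·
    · · # # # # # · · · ·
    · · · · # # # · · · ·
    · · · · · · · · · · ·
    · · · · · · · · · · ·
    · · · · · · · · · · ·
    · · · · · · · · · · ·
T2:
  2·area = 48  (B↔C swapped to make it positive)
  edge (8, 10)→(8, 4): d=(0,-6) top-left  bias=+0
  edge (8, 4)→(16, 12): d=(8,8) right/bottom  bias=-1
  edge (16, 12)→(8, 10): d=(-8,-2) top-left  bias=+0
    (2,0)@(5, 1): e=[-18,0,66] → ·  [on edge]
    (3,1)@(7, 3): e=[-6,0,54] → ·  [on edge]
    (4,2)@(9, 5): e=[6,0,42] → ·  [on edge]
    (4,3)@(9, 7): e=[6,16,26] → #
    (5,3)@(11, 7): e=[18,0,30] → ·  [on edge]
    (4,4)@(9, 9): e=[6,32,10] → #
    (5,4)@(11, 9): e=[18,16,14] → #
    (6,4)@(13, 9): e=[30,0,18] → ·  [on edge]
    (4,5)@(9, 11): e=[6,48,-6] → ·
    (5,5)@(11, 11): e=[18,32,-2] → ·
    (6,5)@(13, 11): e=[30,16,2] → #
    (7,5)@(15, 11): e=[42,0,6] → ·  [on edge]
    (8,6)@(17, 13): e=[54,0,-6] → ·  [on edge]
    (9,7)@(19, 15): e=[66,0,-18] → ·  [on edge]
    (10,8)@(21, 17): e=[78,0,-30] → ·  [on edge]
  covered (4 px):
    · · · · · · · · · · ·
    · · · · · · · · · · ·
    · · · · · · · · · · ·
    · · · · # · · · · · ·
    · · · · # # · · · · ·
    · · · · · · # · · · ·
    · · · · · · · · · · ·
    · · · · · · · · · · ·
    · · · · · · · · · · ·
    · · · · · · · · · · ·
    · · · · · · · · · · ·
T3:
  2·area = 150  (B↔C swapped to make it positive)
  edge (19, 16)→(6, 10): d=(-13,-6) top-left  bias=+0
  edge (6, 10)→(18, 4): d=(12,-6) top-left  bias=+0
  edge (18, 4)→(19, 16): d=(1,12) right/bottom  bias=-1
    (8,2)@(17, 5): e=[131,6,13] → #
    (9,2)@(19, 5): e=[143,18,-11] → ·
    (6,3)@(13, 7): e=[81,6,63] → #
    (7,3)@(15, 7): e=[93,18,39] → #
    (9,3)@(19, 7): e=[117,42,-9] → ·
    (4,4)@(9, 9): e=[31,6,113] → #
    (5,4)@(11, 9): e=[43,18,89] → #
    (9,4)@(19, 9): e=[91,66,-7] → ·
    (4,5)@(9, 11): e=[5,30,115] → #
    (9,5)@(19, 11): e=[65,90,-5] → ·
    (4,6)@(9, 13): e=[-21,54,117] → ·
    (5,6)@(11, 13): e=[-9,66,93] → ·
  covered (18 px):
    · · · · · · · · · · ·
    · · · · · · · · · · ·
    · · · · · · · · # · ·
    · · · · · · # # # · ·
    · · · · # # # # # · ·
    · · · · # # # # # · ·
    · · · · · · # # # · ·
    · · · · · · · · # · ·
    · · · · · · · · · · ·
    · · · · · · · · · · ·
    · · · · · · · · · · ·
T4:
  2·area = 24  (B↔C swapped to make it positive)
  edge (10, 20)→(14, 8): d=(4,-12) top-left  bias=+0
  edge (14, 8)→(18, 2): d=(4,-6) top-left  bias=+0
  edge (18, 2)→(10, 20): d=(-8,18) right/bottom  bias=-1
    (7,2)@(15, 5): e=[0,-6,30] → ·  [on edge]
    (7,3)@(15, 7): e=[8,2,14] → #
    (8,3)@(17, 7): e=[32,14,-22] → ·
    (7,4)@(15, 9): e=[16,10,-2] → ·
    (6,5)@(13, 11): e=[0,6,18] → #  [on edge]
    (7,5)@(15, 11): e=[24,18,-18] → ·
    (6,6)@(13, 13): e=[8,14,2] → #
    (7,6)@(15, 13): e=[32,26,-34] → ·
    (6,7)@(13, 15): e=[16,22,-14] → ·
    (5,8)@(11, 17): e=[0,18,6] → #  [on edge]
    (6,8)@(13, 17): e=[24,30,-30] → ·
    (5,9)@(11, 19): e=[8,26,-10] → ·
  covered (4 px):
    · · · · · · · · · · ·
    · · · · · · · · · · ·
    · · · · · · · · · · ·
    · · · · · · · # · · ·
    · · · · · · · · · · ·
    · · · · · · # · · · ·
    · · · · · · # · · · ·
    · · · · · · · · · · ·
    · · · · · # · · · · ·
    · · · · · · · · · · ·
    · · · · · · · · · · ·

Answer: 56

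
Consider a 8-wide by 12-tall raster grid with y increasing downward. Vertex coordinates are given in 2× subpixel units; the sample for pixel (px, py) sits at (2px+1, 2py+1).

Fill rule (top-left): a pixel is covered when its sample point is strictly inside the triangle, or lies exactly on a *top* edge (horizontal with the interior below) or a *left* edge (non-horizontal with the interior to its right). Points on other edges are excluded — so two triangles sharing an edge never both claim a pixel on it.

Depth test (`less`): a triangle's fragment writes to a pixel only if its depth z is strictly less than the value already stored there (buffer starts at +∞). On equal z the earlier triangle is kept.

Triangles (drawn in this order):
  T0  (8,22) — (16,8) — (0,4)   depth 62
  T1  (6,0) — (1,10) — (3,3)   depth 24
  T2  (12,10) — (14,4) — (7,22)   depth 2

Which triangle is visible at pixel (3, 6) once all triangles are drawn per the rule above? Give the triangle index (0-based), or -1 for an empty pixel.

T0:
  2·area = 256  (B↔C swapped to make it positive)
  edge (8, 22)→(0, 4): d=(-8,-18) top-left  bias=+0
  edge (0, 4)→(16, 8): d=(16,4) right/bottom  bias=-1
  edge (16, 8)→(8, 22): d=(-8,14) right/bottom  bias=-1
    (0,2)@(1, 5): e=[10,12,234] → X
    (1,2)@(3, 5): e=[46,4,206] → X
    (2,2)@(5, 5): e=[82,-4,178] → .
    (0,3)@(1, 7): e=[-6,44,218] → .
    (1,3)@(3, 7): e=[30,36,190] → X
    (2,3)@(5, 7): e=[66,28,162] → X
    (3,3)@(7, 7): e=[102,20,134] → X
    (4,3)@(9, 7): e=[138,12,106] → X
    (5,3)@(11, 7): e=[174,4,78] → X
    (6,3)@(13, 7): e=[210,-4,50] → .
    (1,4)@(3, 9): e=[14,68,174] → X
    (6,4)@(13, 9): e=[194,28,34] → X
  covered (32 px):
    . . . . . . . .
    . . . . . . . .
    X X . . . . . .
    . X X X X X . .
    . X X X X X X X
    . . X X X X X .
    . . X X X X X .
    . . X X X X . .
    . . . X X . . .
    . . . X X . . .
    . . . . . . . .
    . . . . . . . .
T1:
  2·area = 15
  edge (6, 0)→(1, 10): d=(-5,10) right/bottom  bias=-1
  edge (1, 10)→(3, 3): d=(2,-7) top-left  bias=+0
  edge (3, 3)→(6, 0): d=(3,-3) top-left  bias=+0
    (2,0)@(5, 1): e=[5,10,0] → X  [on edge]
    (3,0)@(7, 1): e=[-15,24,6] → .
    (1,1)@(3, 3): e=[15,0,0] → X  [on edge]
    (2,1)@(5, 3): e=[-5,14,6] → .
    (0,2)@(1, 5): e=[25,-10,0] → .  [on edge]
    (1,2)@(3, 5): e=[5,4,6] → X
    (2,2)@(5, 5): e=[-15,18,12] → .
    (1,3)@(3, 7): e=[-5,8,12] → .
  covered (3 px):
    . . X . . . . .
    . X . . . . . .
    . X . . . . . .
    . . . . . . . .
    . . . . . . . .
    . . . . . . . .
    . . . . . . . .
    . . . . . . . .
    . . . . . . . .
    . . . . . . . .
    . . . . . . . .
    . . . . . . . .
T2:
  2·area = 6  (B↔C swapped to make it positive)
  edge (12, 10)→(7, 22): d=(-5,12) right/bottom  bias=-1
  edge (7, 22)→(14, 4): d=(7,-18) top-left  bias=+0
  edge (14, 4)→(12, 10): d=(-2,6) right/bottom  bias=-1
    (7,0)@(15, 1): e=[9,-3,0] → .  [on edge]
    (6,3)@(13, 7): e=[3,3,0] → .  [on edge]
    (5,6)@(11, 13): e=[-3,9,0] → .  [on edge]
    (4,8)@(9, 17): e=[1,1,4] → X
    (5,8)@(11, 17): e=[-23,37,-8] → .
    (4,9)@(9, 19): e=[-9,15,0] → .  [on edge]
  covered (1 px):
    . . . . . . . .
    . . . . . . . .
    . . . . . . . .
    . . . . . . . .
    . . . . . . . .
    . . . . . . . .
    . . . . . . . .
    . . . . . . . .
    . . . . X . . .
    . . . . . . . .
    . . . . . . . .
    . . . . . . . .

Z-buffer (winner per pixel, '.' = empty):
  . . 1 . . . . .
  . 1 . . . . . .
  0 1 . . . . . .
  . 0 0 0 0 0 . .
  . 0 0 0 0 0 0 0
  . . 0 0 0 0 0 .
  . . 0 0 0 0 0 .
  . . 0 0 0 0 . .
  . . . 0 2 . . .
  . . . 0 0 . . .
  . . . . . . . .
  . . . . . . . .

Final: 0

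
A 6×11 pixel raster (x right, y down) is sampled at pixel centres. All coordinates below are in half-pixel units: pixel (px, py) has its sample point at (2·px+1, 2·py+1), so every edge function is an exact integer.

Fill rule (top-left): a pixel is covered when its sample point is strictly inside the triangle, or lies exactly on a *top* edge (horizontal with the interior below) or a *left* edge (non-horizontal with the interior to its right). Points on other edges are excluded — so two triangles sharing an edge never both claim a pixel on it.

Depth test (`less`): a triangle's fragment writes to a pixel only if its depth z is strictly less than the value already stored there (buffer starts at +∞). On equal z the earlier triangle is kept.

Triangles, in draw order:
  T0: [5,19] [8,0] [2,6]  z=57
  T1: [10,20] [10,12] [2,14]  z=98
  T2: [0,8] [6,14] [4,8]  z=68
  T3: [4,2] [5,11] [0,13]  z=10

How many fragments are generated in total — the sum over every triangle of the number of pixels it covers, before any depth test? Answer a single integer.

T0:
  2·area = 96  (B↔C swapped to make it positive)
  edge (5, 19)→(2, 6): d=(-3,-13) top-left  bias=+0
  edge (2, 6)→(8, 0): d=(6,-6) top-left  bias=+0
  edge (8, 0)→(5, 19): d=(-3,19) right/bottom  bias=-1
    (3,0)@(7, 1): e=[80,0,16] → X  [on edge]
    (4,0)@(9, 1): e=[106,12,-22] → .
    (2,1)@(5, 3): e=[48,0,48] → X  [on edge]
    (4,1)@(9, 3): e=[100,24,-28] → .
    (1,2)@(3, 5): e=[16,0,80] → X  [on edge]
    (4,2)@(9, 5): e=[94,36,-34] → .
    (0,3)@(1, 7): e=[-16,0,112] → .  [on edge]
    (1,3)@(3, 7): e=[10,12,74] → X
    (3,3)@(7, 7): e=[62,36,-2] → .
    (1,4)@(3, 9): e=[4,24,68] → X
    (3,4)@(7, 9): e=[56,48,-8] → .
    (1,5)@(3, 11): e=[-2,36,62] → .
    (2,9)@(5, 19): e=[0,96,0] → .  [on edge]
  covered (14 px):
    . . . X . .
    . . X X . .
    . X X X . .
    . X X . . .
    . X X . . .
    . . X . . .
    . . X . . .
    . . X . . .
    . . X . . .
    . . . . . .
    . . . . . .
T1:
  2·area = 64  (B↔C swapped to make it positive)
  edge (10, 20)→(2, 14): d=(-8,-6) top-left  bias=+0
  edge (2, 14)→(10, 12): d=(8,-2) top-left  bias=+0
  edge (10, 12)→(10, 20): d=(0,8) right/bottom  bias=-1
    (3,6)@(7, 13): e=[38,2,24] → X
    (4,6)@(9, 13): e=[50,6,8] → X
    (5,6)@(11, 13): e=[62,10,-8] → .
    (2,7)@(5, 15): e=[10,14,40] → X
    (5,7)@(11, 15): e=[46,26,-8] → .
    (2,8)@(5, 17): e=[-6,30,40] → .
    (3,8)@(7, 17): e=[6,34,24] → X
    (5,8)@(11, 17): e=[30,42,-8] → .
    (3,9)@(7, 19): e=[-10,50,24] → .
    (4,9)@(9, 19): e=[2,54,8] → X
    (5,9)@(11, 19): e=[14,58,-8] → .
    (4,10)@(9, 21): e=[-14,70,8] → .
  covered (8 px):
    . . . . . .
    . . . . . .
    . . . . . .
    . . . . . .
    . . . . . .
    . . . . . .
    . . . X X .
    . . X X X .
    . . . X X .
    . . . . X .
    . . . . . .
T2:
  2·area = 24  (B↔C swapped to make it positive)
  edge (0, 8)→(4, 8): d=(4,0) top-left  bias=+0
  edge (4, 8)→(6, 14): d=(2,6) right/bottom  bias=-1
  edge (6, 14)→(0, 8): d=(-6,-6) top-left  bias=+0
    (1,2)@(3, 5): e=[-12,0,36] → .  [on edge]
    (0,4)@(1, 9): e=[4,20,0] → X  [on edge]
    (1,4)@(3, 9): e=[4,8,12] → X
    (2,4)@(5, 9): e=[4,-4,24] → .
    (0,5)@(1, 11): e=[12,24,-12] → .
    (1,5)@(3, 11): e=[12,12,0] → X  [on edge]
    (2,5)@(5, 11): e=[12,0,12] → .  [on edge]
    (1,6)@(3, 13): e=[20,16,-12] → .
    (2,6)@(5, 13): e=[20,4,0] → X  [on edge]
    (3,6)@(7, 13): e=[20,-8,12] → .
    (2,7)@(5, 15): e=[28,8,-12] → .
    (3,7)@(7, 15): e=[28,-4,0] → .  [on edge]
    (3,8)@(7, 17): e=[36,0,-12] → .  [on edge]
    (4,8)@(9, 17): e=[36,-12,0] → .  [on edge]
    (5,9)@(11, 19): e=[44,-20,0] → .  [on edge]
  covered (4 px):
    . . . . . .
    . . . . . .
    . . . . . .
    . . . . . .
    X X . . . .
    . X . . . .
    . . X . . .
    . . . . . .
    . . . . . .
    . . . . . .
    . . . . . .
T3:
  2·area = 47
  edge (4, 2)→(5, 11): d=(1,9) right/bottom  bias=-1
  edge (5, 11)→(0, 13): d=(-5,2) right/bottom  bias=-1
  edge (0, 13)→(4, 2): d=(4,-11) top-left  bias=+0
    (1,2)@(3, 5): e=[12,34,1] → X
    (2,2)@(5, 5): e=[-6,30,23] → .
    (1,3)@(3, 7): e=[14,24,9] → X
    (2,3)@(5, 7): e=[-4,20,31] → .
    (1,4)@(3, 9): e=[16,14,17] → X
    (2,4)@(5, 9): e=[-2,10,39] → .
    (0,5)@(1, 11): e=[36,8,3] → X
    (2,5)@(5, 11): e=[0,0,47] → .  [on edge]
    (0,6)@(1, 13): e=[38,-2,11] → .
    (1,6)@(3, 13): e=[20,-6,33] → .
  covered (5 px):
    . . . . . .
    . . . . . .
    . X . . . .
    . X . . . .
    . X . . . .
    X X . . . .
    . . . . . .
    . . . . . .
    . . . . . .
    . . . . . .
    . . . . . .

Answer: 31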